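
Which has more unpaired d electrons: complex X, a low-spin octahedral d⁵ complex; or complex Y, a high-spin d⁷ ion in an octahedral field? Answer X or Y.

X: t₂g⁵ eg⁰ → 1 unpaired.
Y: t₂g⁵ eg² → 3 unpaired.
So Y has more unpaired electrons.

Y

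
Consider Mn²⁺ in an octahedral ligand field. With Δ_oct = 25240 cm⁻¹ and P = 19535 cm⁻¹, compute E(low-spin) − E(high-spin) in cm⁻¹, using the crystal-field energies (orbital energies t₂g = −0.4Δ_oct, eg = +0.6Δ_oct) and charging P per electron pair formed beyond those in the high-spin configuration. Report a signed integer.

Mn is in group 7, so Mn²⁺ is d⁵ (7 − 2 = 5).
High-spin d⁵ fills as t₂g³ eg² with CFSE 3(−0.4) + 2(+0.6) = 0.0Δ_oct = 0 cm⁻¹.
For low-spin the configuration is t₂g⁵ eg⁰: orbital energy -2.0 × 25240 = -50480 cm⁻¹, and 2 additional pairs relative to high-spin add 39070 cm⁻¹, giving -11410 cm⁻¹.
Thus E(LS) − E(HS) = -11410 cm⁻¹.

-11410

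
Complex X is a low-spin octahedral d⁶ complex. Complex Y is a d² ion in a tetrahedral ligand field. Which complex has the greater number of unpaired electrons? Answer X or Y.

X: t2g^6 e_g^0 → 0 unpaired.
Y: Tetrahedral splitting is small, so the complex is high-spin; e^2 t2^0 → 2 unpaired.
So Y has more unpaired electrons.

Y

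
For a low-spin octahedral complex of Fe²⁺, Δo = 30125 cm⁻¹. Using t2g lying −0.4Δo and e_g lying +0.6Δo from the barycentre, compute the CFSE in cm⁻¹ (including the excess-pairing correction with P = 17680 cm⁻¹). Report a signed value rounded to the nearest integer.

-36940

Fe²⁺: group 8, so d-count = 8 − 2 = 6.
The d⁶ electrons fill as t2g^6 e_g^0.
Orbital CFSE = 6(-0.4) + 0(0.6) = -2.4Δo = -2.4 × 30125 = -72300 cm⁻¹.
Relative to high-spin t2g^4 e_g^2 (1 paired), the low-spin configuration has 2 additional pairs, contributing +2 × 17680 = +35360 cm⁻¹.
Overall CFSE = -72300 + 35360 = -36940 cm⁻¹.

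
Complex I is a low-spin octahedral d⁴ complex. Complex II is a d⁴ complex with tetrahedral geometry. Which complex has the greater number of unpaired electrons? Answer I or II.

I: t₂g⁴ eg⁰ → 2 unpaired.
II: With tetrahedral geometry the complex is necessarily high-spin; e^2 t2^2 → 4 unpaired.
So II has more unpaired electrons.

II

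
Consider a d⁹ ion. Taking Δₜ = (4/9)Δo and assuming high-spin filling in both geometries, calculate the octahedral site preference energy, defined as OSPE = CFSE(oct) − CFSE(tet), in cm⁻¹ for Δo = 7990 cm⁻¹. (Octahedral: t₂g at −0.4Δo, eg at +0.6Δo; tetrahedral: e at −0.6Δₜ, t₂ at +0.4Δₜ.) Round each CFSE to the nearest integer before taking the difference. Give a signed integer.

-3374

In an octahedral site d⁹ (HS) is t₂g⁶ eg³, giving CFSE(oct) = -0.6Δo = -4794 cm⁻¹.
In a tetrahedral site the filling is e⁴ t₂⁵: CFSE(tet) = -0.4Δₜ = -0.4 × (4/9)(7990) = -1420 cm⁻¹.
OSPE = CFSE(oct) − CFSE(tet) = -4794 − (-1420) = -3374 cm⁻¹.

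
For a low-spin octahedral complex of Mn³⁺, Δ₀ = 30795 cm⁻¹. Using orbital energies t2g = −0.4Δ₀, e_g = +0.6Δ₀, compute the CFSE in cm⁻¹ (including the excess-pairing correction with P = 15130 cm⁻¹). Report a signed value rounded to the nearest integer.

Mn sits in group 7; removing 3 electrons leaves Mn³⁺ with 7 − 3 = 4 d electrons.
Electron filling gives t2g^4 e_g^0.
CFSE(orbital) = 4×(-0.4Δ₀) + 0×(0.6Δ₀) = -1.6Δ₀; with Δ₀ = 30795 cm⁻¹ that is -49272 cm⁻¹.
High-spin d⁴ would be t2g^3 e_g^1 with 0 pairs; low-spin has 1, so 1 excess pair costs +1P = +15130 cm⁻¹.
Net CFSE = -49272 + 15130 = -34142 cm⁻¹.

-34142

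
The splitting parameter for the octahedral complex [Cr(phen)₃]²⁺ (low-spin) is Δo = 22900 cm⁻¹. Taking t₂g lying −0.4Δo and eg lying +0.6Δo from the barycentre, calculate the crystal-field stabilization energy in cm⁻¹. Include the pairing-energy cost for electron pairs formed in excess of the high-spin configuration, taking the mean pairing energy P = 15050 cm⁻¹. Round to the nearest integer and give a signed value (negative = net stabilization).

phen is neutral, so the +2 overall charge sits on Cr: oxidation state +2.
Cr²⁺: group 6, so d-count = 6 − 2 = 4.
The d⁴ electrons fill as t₂g⁴ eg⁰.
CFSE(orbital) = 4×(-0.4Δo) + 0×(0.6Δo) = -1.6Δo; with Δo = 22900 cm⁻¹ that is -36640 cm⁻¹.
Relative to high-spin t₂g³ eg¹ (0 paired), the low-spin configuration has 1 additional pair, contributing +1 × 15050 = +15050 cm⁻¹.
Overall CFSE = -36640 + 15050 = -21590 cm⁻¹.

-21590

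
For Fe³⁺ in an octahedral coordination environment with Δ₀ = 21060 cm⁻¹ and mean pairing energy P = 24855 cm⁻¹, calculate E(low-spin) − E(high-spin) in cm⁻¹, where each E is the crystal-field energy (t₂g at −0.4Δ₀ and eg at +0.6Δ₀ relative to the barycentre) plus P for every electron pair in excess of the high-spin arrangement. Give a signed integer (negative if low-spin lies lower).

7590

Fe sits in group 8; removing 3 electrons leaves Fe³⁺ with 8 − 3 = 5 d electrons.
High-spin: t₂g³ eg², CFSE = 0.0Δ₀ = 0 cm⁻¹.
Low-spin t₂g⁵ eg⁰ gives -2.0Δ₀ = -42120 cm⁻¹, but forming 2 extra pairs costs 2P = 49710 cm⁻¹, so E(LS) = -42120 + 49710 = 7590 cm⁻¹.
Thus E(LS) − E(HS) = 7590 cm⁻¹.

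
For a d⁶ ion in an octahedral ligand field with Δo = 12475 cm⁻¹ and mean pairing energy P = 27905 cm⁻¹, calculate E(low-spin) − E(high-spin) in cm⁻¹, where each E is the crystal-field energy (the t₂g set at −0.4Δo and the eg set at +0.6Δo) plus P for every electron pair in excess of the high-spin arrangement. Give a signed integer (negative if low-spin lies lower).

30860

High-spin: t₂g⁴ eg², CFSE = -0.4Δo = -4990 cm⁻¹.
For low-spin the configuration is t₂g⁶ eg⁰: orbital energy -2.4 × 12475 = -29940 cm⁻¹, and 2 additional pairs relative to high-spin add 55810 cm⁻¹, giving 25870 cm⁻¹.
E(LS) − E(HS) = 25870 − (-4990) = 30860 cm⁻¹.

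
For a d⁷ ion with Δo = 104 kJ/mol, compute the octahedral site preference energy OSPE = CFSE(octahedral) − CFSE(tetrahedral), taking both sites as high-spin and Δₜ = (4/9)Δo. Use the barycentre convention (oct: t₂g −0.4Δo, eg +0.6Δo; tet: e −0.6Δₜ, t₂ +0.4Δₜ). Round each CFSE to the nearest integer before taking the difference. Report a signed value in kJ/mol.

-28

Octahedral (high-spin): t2g^5 e_g^2, CFSE = 5(−0.4) + 2(+0.6) = -0.8Δo = -0.8 × 104 = -83 kJ/mol.
Tetrahedral: e^4 t2^3, CFSE = 4(−0.6) + 3(+0.4) = -1.2Δₜ = -1.2 × (4/9) × 104 = -55 kJ/mol.
OSPE = CFSE(oct) − CFSE(tet) = -83 − (-55) = -28 kJ/mol.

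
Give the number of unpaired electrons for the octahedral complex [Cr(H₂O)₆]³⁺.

H₂O is neutral, so the +3 overall charge sits on Cr: oxidation state +3.
Group 6 minus oxidation state +3 gives a d³ configuration for Cr³⁺.
For octahedral d³ the high- and low-spin configurations coincide.
Configuration: t2g^3 e_g^0, giving 3 unpaired electrons.

3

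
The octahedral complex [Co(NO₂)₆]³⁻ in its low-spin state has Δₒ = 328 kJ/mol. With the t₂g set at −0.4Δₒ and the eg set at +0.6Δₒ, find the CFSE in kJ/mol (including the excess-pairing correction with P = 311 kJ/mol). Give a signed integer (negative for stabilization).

Each NO₂⁻ contributes -1; 6 × (-1) = -6. With overall charge -3, Co is in the +3 oxidation state.
Co³⁺: group 9, so d-count = 9 − 3 = 6.
Electron filling gives t₂g⁶ eg⁰.
The orbital stabilization is -2.4Δₒ = -2.4 × 328 = -787 kJ/mol.
Pairing penalty: 3 pairs vs 1 in the high-spin reference → 2 extra × P = 622 kJ/mol.
Net CFSE = -787 + 622 = -165 kJ/mol.

-165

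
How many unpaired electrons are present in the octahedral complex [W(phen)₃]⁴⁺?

phen is neutral, so the +4 overall charge sits on W: oxidation state +4.
W sits in group 6; removing 4 electrons leaves W⁴⁺ with 6 − 4 = 2 d electrons.
Configuration: t2g^2 e_g^0, giving 2 unpaired electrons.

2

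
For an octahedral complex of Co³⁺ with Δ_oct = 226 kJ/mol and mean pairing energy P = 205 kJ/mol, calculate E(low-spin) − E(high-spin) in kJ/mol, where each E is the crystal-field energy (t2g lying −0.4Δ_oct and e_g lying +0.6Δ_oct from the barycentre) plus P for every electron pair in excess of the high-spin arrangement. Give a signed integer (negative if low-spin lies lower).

Co³⁺: group 9, so d-count = 9 − 3 = 6.
High-spin d⁶ fills as t2g^4 e_g^2 with CFSE 4(−0.4) + 2(+0.6) = -0.4Δ_oct = -90 kJ/mol.
Low-spin t2g^6 e_g^0 gives -2.4Δ_oct = -542 kJ/mol, but forming 2 extra pairs costs 2P = 410 kJ/mol, so E(LS) = -542 + 410 = -132 kJ/mol.
Thus E(LS) − E(HS) = -42 kJ/mol.

-42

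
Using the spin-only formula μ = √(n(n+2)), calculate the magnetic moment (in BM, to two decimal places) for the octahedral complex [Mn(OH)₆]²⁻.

Each OH⁻ contributes -1; 6 × (-1) = -6. With overall charge -2, Mn is in the +4 oxidation state.
Mn⁴⁺: group 7, so d-count = 7 − 4 = 3.
Configuration: t2g^3 e_g^0 → 3 unpaired electrons.
μ(spin-only) = √[3(3+2)] = √15 ≈ 3.87 BM.

3.87 BM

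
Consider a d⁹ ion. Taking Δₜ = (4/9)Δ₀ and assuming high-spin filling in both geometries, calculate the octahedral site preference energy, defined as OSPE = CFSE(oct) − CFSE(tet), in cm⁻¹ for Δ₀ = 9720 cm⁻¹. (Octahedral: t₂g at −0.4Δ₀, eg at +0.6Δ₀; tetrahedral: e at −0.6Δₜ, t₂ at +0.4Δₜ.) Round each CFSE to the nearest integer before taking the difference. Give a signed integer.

-4104

Octahedral high-spin t₂g⁶ eg³: CFSE = -0.6 × 9720 = -5832 cm⁻¹.
Tetrahedral: e⁴ t₂⁵, CFSE = 4(−0.6) + 5(+0.4) = -0.4Δₜ = -0.4 × (4/9) × 9720 = -1728 cm⁻¹.
OSPE = -5832 − (-1728) = -4104 cm⁻¹.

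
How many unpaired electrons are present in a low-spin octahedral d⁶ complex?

0

Configuration: t₂g⁶ eg⁰, giving 0 unpaired electrons.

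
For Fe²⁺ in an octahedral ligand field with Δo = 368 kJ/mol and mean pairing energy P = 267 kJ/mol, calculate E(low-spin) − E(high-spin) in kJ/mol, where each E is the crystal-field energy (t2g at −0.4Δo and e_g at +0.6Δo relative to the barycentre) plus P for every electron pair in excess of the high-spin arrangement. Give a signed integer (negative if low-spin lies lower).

-202

Fe is in group 8, so Fe²⁺ is d⁶ (8 − 2 = 6).
High-spin d⁶ fills as t2g^4 e_g^2 with CFSE 4(−0.4) + 2(+0.6) = -0.4Δo = -147 kJ/mol.
Low-spin: t2g^6 e_g^0, orbital CFSE = -2.4Δo = -883 kJ/mol; plus 2 excess pairs × P = +534 kJ/mol; total -349 kJ/mol.
The difference is -349 − (-147) = -202 kJ/mol, so low-spin lies lower.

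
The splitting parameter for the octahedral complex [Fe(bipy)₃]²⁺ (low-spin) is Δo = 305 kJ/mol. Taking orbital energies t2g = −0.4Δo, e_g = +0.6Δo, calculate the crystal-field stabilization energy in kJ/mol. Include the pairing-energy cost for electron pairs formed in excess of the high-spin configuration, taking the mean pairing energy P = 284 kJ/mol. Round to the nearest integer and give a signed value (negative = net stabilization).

bipy is neutral, so the +2 overall charge sits on Fe: oxidation state +2.
Fe is in group 8, so Fe²⁺ is d⁶ (8 − 2 = 6).
Configuration: t2g^6 e_g^0.
CFSE(orbital) = 6×(-0.4Δo) + 0×(0.6Δo) = -2.4Δo; with Δo = 305 kJ/mol that is -732 kJ/mol.
Pairing penalty: 3 pairs vs 1 in the high-spin reference → 2 extra × P = 568 kJ/mol.
Combining: -732 + 568 = -164 kJ/mol.

-164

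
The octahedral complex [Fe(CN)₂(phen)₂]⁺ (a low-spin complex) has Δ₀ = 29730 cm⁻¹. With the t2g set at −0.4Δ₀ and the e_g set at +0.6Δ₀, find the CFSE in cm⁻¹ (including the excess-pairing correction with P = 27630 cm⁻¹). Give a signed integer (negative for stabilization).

-4200

Ligand charges: 2×(-1) from CN⁻ and 2×(+0) from phen sum to -2; with overall charge +1, Fe is +3.
Fe sits in group 8; removing 3 electrons leaves Fe³⁺ with 8 − 3 = 5 d electrons.
The d⁵ electrons fill as t2g^5 e_g^0.
CFSE(orbital) = 5×(-0.4Δ₀) + 0×(0.6Δ₀) = -2.0Δ₀; with Δ₀ = 29730 cm⁻¹ that is -59460 cm⁻¹.
Relative to high-spin t2g^3 e_g^2 (0 paired), the low-spin configuration has 2 additional pairs, contributing +2 × 27630 = +55260 cm⁻¹.
Net CFSE = -59460 + 55260 = -4200 cm⁻¹.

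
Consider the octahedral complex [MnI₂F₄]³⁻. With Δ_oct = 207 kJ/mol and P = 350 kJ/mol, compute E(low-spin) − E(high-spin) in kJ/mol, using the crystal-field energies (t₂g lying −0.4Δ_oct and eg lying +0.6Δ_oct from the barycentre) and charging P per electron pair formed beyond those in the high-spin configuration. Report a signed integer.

143

Ligand charges: 2×(-1) from I⁻ and 4×(-1) from F⁻ sum to -6; with overall charge -3, Mn is +3.
Mn³⁺: group 7, so d-count = 7 − 3 = 4.
High-spin d⁴ fills as t₂g³ eg¹ with CFSE 3(−0.4) + 1(+0.6) = -0.6Δ_oct = -124 kJ/mol.
For low-spin the configuration is t₂g⁴ eg⁰: orbital energy -1.6 × 207 = -331 kJ/mol, and 1 additional pair relative to high-spin adds 350 kJ/mol, giving 19 kJ/mol.
Thus E(LS) − E(HS) = 143 kJ/mol.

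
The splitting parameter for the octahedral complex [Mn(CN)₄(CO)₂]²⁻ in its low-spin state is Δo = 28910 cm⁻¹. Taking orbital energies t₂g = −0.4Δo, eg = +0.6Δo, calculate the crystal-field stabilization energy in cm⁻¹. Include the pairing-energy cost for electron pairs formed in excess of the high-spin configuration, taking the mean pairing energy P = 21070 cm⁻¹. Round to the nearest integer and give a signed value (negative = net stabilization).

-15680

Ligand charges: 4×(-1) from CN⁻ and 2×(+0) from CO sum to -4; with overall charge -2, Mn is +2.
Mn²⁺: group 7, so d-count = 7 − 2 = 5.
The d⁵ electrons fill as t₂g⁵ eg⁰.
The orbital stabilization is -2.0Δo = -2.0 × 28910 = -57820 cm⁻¹.
High-spin d⁵ would be t₂g³ eg² with 0 pairs; low-spin has 2, so 2 excess pairs cost +2P = +42140 cm⁻¹.
Overall CFSE = -57820 + 42140 = -15680 cm⁻¹.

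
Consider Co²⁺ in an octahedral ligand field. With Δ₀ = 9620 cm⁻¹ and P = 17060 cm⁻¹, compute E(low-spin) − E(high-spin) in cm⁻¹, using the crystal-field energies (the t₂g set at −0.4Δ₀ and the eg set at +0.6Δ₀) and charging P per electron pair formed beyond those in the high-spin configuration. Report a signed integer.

7440

Co is in group 9, so Co²⁺ is d⁷ (9 − 2 = 7).
High-spin: t₂g⁵ eg², CFSE = -0.8Δ₀ = -7696 cm⁻¹.
For low-spin the configuration is t₂g⁶ eg¹: orbital energy -1.8 × 9620 = -17316 cm⁻¹, and 1 additional pair relative to high-spin adds 17060 cm⁻¹, giving -256 cm⁻¹.
Thus E(LS) − E(HS) = 7440 cm⁻¹.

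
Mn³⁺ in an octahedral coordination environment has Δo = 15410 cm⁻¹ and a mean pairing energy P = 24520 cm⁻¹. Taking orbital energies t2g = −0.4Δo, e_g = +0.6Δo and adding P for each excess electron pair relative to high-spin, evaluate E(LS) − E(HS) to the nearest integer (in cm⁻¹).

9110

Mn sits in group 7; removing 3 electrons leaves Mn³⁺ with 7 − 3 = 4 d electrons.
High-spin d⁴ fills as t2g^3 e_g^1 with CFSE 3(−0.4) + 1(+0.6) = -0.6Δo = -9246 cm⁻¹.
Low-spin t2g^4 e_g^0 gives -1.6Δo = -24656 cm⁻¹, but forming 1 extra pair costs 1P = 24520 cm⁻¹, so E(LS) = -24656 + 24520 = -136 cm⁻¹.
The difference is -136 − (-9246) = 9110 cm⁻¹, so high-spin lies lower.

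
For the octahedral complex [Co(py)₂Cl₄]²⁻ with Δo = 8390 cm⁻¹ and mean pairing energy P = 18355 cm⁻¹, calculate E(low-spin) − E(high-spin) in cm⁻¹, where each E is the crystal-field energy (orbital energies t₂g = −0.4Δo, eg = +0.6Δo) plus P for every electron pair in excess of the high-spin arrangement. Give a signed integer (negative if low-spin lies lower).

Ligand charges: 2×(+0) from py and 4×(-1) from Cl⁻ sum to -4; with overall charge -2, Co is +2.
Group 9 minus oxidation state +2 gives a d⁷ configuration for Co²⁺.
In the high-spin limit (t₂g⁵ eg²) the orbital term is -0.8Δo = -6712 cm⁻¹, with no excess pairing.
Low-spin: t₂g⁶ eg¹, orbital CFSE = -1.8Δo = -15102 cm⁻¹; plus 1 excess pair × P = +18355 cm⁻¹; total 3253 cm⁻¹.
The difference is 3253 − (-6712) = 9965 cm⁻¹, so high-spin lies lower.

9965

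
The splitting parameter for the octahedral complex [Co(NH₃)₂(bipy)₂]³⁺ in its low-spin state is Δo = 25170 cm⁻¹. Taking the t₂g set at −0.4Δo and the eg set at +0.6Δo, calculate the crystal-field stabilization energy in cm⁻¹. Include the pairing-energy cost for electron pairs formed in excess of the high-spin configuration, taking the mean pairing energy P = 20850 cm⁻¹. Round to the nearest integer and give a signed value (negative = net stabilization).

-18708

Ligand charges: 2×(+0) from NH₃ and 2×(+0) from bipy sum to +0; with overall charge +3, Co is +3.
Co sits in group 9; removing 3 electrons leaves Co³⁺ with 9 − 3 = 6 d electrons.
Configuration: t₂g⁶ eg⁰.
CFSE(orbital) = 6×(-0.4Δo) + 0×(0.6Δo) = -2.4Δo; with Δo = 25170 cm⁻¹ that is -60408 cm⁻¹.
Pairing penalty: 3 pairs vs 1 in the high-spin reference → 2 extra × P = 41700 cm⁻¹.
Combining: -60408 + 41700 = -18708 cm⁻¹.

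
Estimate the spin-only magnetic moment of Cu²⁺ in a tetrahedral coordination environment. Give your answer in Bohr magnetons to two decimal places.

Group 11 minus oxidation state +2 gives a d⁹ configuration for Cu²⁺.
With tetrahedral geometry the complex is necessarily high-spin.
Configuration: e⁴ t₂⁵ → 1 unpaired electron.
μ(spin-only) = √[1(1+2)] = √3 ≈ 1.73 Bohr magnetons.

1.73 Bohr magnetons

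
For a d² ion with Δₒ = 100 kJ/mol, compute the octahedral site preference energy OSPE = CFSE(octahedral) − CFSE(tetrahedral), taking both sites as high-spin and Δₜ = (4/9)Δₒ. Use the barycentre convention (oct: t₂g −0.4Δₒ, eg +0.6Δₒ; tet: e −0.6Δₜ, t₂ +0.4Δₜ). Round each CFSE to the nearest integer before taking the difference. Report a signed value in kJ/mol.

-27

In an octahedral site d² (HS) is t2g^2 e_g^0, giving CFSE(oct) = -0.8Δₒ = -80 kJ/mol.
Tetrahedral: e^2 t2^0, CFSE = 2(−0.6) + 0(+0.4) = -1.2Δₜ = -1.2 × (4/9) × 100 = -53 kJ/mol.
OSPE = CFSE(oct) − CFSE(tet) = -80 − (-53) = -27 kJ/mol.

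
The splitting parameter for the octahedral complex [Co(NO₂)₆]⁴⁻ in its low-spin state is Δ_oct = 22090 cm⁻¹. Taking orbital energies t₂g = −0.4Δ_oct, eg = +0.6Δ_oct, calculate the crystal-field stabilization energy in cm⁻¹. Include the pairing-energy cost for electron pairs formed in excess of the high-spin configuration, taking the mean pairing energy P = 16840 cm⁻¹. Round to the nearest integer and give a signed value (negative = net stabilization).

Each NO₂⁻ contributes -1; 6 × (-1) = -6. With overall charge -4, Co is in the +2 oxidation state.
Group 9 minus oxidation state +2 gives a d⁷ configuration for Co²⁺.
The d⁷ electrons fill as t₂g⁶ eg¹.
Orbital CFSE = 6(-0.4) + 1(0.6) = -1.8Δ_oct = -1.8 × 22090 = -39762 cm⁻¹.
Relative to high-spin t₂g⁵ eg² (2 paired), the low-spin configuration has 1 additional pair, contributing +1 × 16840 = +16840 cm⁻¹.
Combining: -39762 + 16840 = -22922 cm⁻¹.

-22922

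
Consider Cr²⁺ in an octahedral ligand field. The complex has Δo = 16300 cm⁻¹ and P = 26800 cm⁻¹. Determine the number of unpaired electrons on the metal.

Group 6 minus oxidation state +2 gives a d⁴ configuration for Cr²⁺.
Here Δo < P (16300 < 26800), so the high-spin state is favoured.
That gives t2g^3 e_g^1.
Unpaired electrons: 4.

4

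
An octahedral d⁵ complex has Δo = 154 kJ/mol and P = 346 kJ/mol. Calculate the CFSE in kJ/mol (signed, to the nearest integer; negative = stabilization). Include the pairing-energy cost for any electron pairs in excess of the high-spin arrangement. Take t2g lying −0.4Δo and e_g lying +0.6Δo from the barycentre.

With Δo < P the complex is high-spin.
Configuration: t2g^3 e_g^2.
Orbital CFSE = 0.0Δo = 0.0 × 154 = 0 kJ/mol.
High-spin has no excess pairs, so no pairing correction applies.

0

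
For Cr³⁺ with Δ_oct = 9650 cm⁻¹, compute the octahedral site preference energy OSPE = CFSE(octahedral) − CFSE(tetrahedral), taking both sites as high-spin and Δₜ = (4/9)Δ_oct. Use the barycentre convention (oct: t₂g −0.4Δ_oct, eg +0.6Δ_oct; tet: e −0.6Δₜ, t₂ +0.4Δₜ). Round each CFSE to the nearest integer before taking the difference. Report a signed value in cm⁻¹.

Cr is in group 6, so Cr³⁺ is d³ (6 − 3 = 3).
Octahedral high-spin t₂g³ eg⁰: CFSE = -1.2 × 9650 = -11580 cm⁻¹.
Tetrahedral: e² t₂¹, CFSE = 2(−0.6) + 1(+0.4) = -0.8Δₜ = -0.8 × (4/9) × 9650 = -3431 cm⁻¹.
OSPE = -11580 − (-3431) = -8149 cm⁻¹.

-8149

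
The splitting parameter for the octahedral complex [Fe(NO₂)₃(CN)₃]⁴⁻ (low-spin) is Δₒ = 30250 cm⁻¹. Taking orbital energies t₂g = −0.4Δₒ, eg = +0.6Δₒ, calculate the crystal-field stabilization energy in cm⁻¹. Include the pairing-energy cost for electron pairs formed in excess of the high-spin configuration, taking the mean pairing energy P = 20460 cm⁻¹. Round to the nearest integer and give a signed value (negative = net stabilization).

Ligand charges: 3×(-1) from NO₂⁻ and 3×(-1) from CN⁻ sum to -6; with overall charge -4, Fe is +2.
Fe sits in group 8; removing 2 electrons leaves Fe²⁺ with 8 − 2 = 6 d electrons.
Electron filling gives t₂g⁶ eg⁰.
Orbital CFSE = 6(-0.4) + 0(0.6) = -2.4Δₒ = -2.4 × 30250 = -72600 cm⁻¹.
Relative to high-spin t₂g⁴ eg² (1 paired), the low-spin configuration has 2 additional pairs, contributing +2 × 20460 = +40920 cm⁻¹.
Net CFSE = -72600 + 40920 = -31680 cm⁻¹.

-31680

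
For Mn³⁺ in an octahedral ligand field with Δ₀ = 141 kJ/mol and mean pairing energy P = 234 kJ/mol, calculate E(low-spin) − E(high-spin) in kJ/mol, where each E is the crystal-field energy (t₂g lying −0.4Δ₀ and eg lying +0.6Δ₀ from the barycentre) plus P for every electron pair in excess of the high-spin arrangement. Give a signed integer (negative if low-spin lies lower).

93

Group 7 minus oxidation state +3 gives a d⁴ configuration for Mn³⁺.
High-spin d⁴ fills as t₂g³ eg¹ with CFSE 3(−0.4) + 1(+0.6) = -0.6Δ₀ = -85 kJ/mol.
For low-spin the configuration is t₂g⁴ eg⁰: orbital energy -1.6 × 141 = -226 kJ/mol, and 1 additional pair relative to high-spin adds 234 kJ/mol, giving 8 kJ/mol.
E(LS) − E(HS) = 8 − (-85) = 93 kJ/mol.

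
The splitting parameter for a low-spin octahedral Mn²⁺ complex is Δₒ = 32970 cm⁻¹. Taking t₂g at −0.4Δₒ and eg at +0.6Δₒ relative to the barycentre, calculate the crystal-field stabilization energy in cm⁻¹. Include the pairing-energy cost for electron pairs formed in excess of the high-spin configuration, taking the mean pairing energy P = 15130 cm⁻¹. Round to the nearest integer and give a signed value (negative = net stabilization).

-35680

Mn²⁺: group 7, so d-count = 7 − 2 = 5.
Electron filling gives t₂g⁵ eg⁰.
The orbital stabilization is -2.0Δₒ = -2.0 × 32970 = -65940 cm⁻¹.
Pairing penalty: 2 pairs vs 0 in the high-spin reference → 2 extra × P = 30260 cm⁻¹.
Net CFSE = -65940 + 30260 = -35680 cm⁻¹.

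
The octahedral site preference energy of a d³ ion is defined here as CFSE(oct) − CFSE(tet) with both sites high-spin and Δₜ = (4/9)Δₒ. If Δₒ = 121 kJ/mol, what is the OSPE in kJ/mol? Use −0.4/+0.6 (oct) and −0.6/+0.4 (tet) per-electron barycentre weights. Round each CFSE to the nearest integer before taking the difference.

In an octahedral site d³ (HS) is t₂g³ eg⁰, giving CFSE(oct) = -1.2Δₒ = -145 kJ/mol.
In a tetrahedral site the filling is e² t₂¹: CFSE(tet) = -0.8Δₜ = -0.8 × (4/9)(121) = -43 kJ/mol.
OSPE = CFSE(oct) − CFSE(tet) = -145 − (-43) = -102 kJ/mol.

-102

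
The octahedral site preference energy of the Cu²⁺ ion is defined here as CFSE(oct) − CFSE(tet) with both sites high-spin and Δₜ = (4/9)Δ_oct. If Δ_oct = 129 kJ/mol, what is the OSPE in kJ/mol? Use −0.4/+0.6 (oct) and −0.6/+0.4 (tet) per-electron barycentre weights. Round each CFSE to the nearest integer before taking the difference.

Cu is in group 11, so Cu²⁺ is d⁹ (11 − 2 = 9).
In an octahedral site d⁹ (HS) is t₂g⁶ eg³, giving CFSE(oct) = -0.6Δ_oct = -77 kJ/mol.
Tetrahedral e⁴ t₂⁵ gives -0.4Δₜ = -0.4 × (4/9) × 129 = -23 kJ/mol.
OSPE = CFSE(oct) − CFSE(tet) = -77 − (-23) = -54 kJ/mol.

-54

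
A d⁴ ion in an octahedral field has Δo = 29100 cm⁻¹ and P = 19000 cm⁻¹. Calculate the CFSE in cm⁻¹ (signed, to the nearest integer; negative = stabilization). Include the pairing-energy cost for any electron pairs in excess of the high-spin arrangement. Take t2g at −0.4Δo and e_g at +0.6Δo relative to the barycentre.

-27560

Here Δo > P (29100 > 19000), so the low-spin state is favoured.
That gives t2g^4 e_g^0.
Orbital CFSE = -1.6Δo = -1.6 × 29100 = -46560 cm⁻¹.
Excess pairs vs high-spin: 1 − 0 = 1; pairing cost = +19000 cm⁻¹.
Net CFSE = -46560 + 19000 = -27560 cm⁻¹.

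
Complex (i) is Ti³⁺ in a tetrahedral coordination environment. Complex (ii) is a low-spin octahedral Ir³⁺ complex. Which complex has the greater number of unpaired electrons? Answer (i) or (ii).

(i)

(i): Ti sits in group 4; removing 3 electrons leaves Ti³⁺ with 4 − 3 = 1 d electrons; Tetrahedral fields are weak (Δₜ ≈ 4/9 Δₒ), so electrons fill high-spin; e¹ t₂⁰ → 1 unpaired.
(ii): Ir³⁺: group 9, so d-count = 9 − 3 = 6; t₂g⁶ eg⁰ → 0 unpaired.
So (i) has more unpaired electrons.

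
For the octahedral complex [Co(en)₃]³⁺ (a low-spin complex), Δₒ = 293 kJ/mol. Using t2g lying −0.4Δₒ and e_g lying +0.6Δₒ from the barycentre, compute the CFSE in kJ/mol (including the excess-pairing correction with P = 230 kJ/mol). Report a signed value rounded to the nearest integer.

-243

en is neutral, so the +3 overall charge sits on Co: oxidation state +3.
Co sits in group 9; removing 3 electrons leaves Co³⁺ with 9 − 3 = 6 d electrons.
The d⁶ electrons fill as t2g^6 e_g^0.
The orbital stabilization is -2.4Δₒ = -2.4 × 293 = -703 kJ/mol.
Relative to high-spin t2g^4 e_g^2 (1 paired), the low-spin configuration has 2 additional pairs, contributing +2 × 230 = +460 kJ/mol.
Combining: -703 + 460 = -243 kJ/mol.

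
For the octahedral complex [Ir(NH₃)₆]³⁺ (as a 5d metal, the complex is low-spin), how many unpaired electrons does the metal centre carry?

NH₃ is neutral, so the +3 overall charge sits on Ir: oxidation state +3.
Ir is in group 9, so Ir³⁺ is d⁶ (9 − 3 = 6).
Configuration: t2g^6 e_g^0, giving 0 unpaired electrons.

0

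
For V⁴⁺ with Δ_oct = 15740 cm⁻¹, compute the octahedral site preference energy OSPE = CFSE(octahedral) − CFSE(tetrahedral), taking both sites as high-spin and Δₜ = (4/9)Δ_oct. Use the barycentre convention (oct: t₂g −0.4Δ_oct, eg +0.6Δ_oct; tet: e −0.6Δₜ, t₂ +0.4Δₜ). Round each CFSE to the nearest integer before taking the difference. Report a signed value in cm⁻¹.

-2099

Group 5 minus oxidation state +4 gives a d¹ configuration for V⁴⁺.
Octahedral high-spin t₂g¹ eg⁰: CFSE = -0.4 × 15740 = -6296 cm⁻¹.
In a tetrahedral site the filling is e¹ t₂⁰: CFSE(tet) = -0.6Δₜ = -0.6 × (4/9)(15740) = -4197 cm⁻¹.
OSPE = CFSE(oct) − CFSE(tet) = -6296 − (-4197) = -2099 cm⁻¹.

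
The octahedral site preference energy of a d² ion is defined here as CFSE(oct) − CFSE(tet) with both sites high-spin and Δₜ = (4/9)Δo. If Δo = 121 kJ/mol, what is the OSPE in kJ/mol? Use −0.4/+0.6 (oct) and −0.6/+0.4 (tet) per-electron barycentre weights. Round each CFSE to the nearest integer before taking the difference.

-32

Octahedral high-spin t₂g² eg⁰: CFSE = -0.8 × 121 = -97 kJ/mol.
Tetrahedral: e² t₂⁰, CFSE = 2(−0.6) + 0(+0.4) = -1.2Δₜ = -1.2 × (4/9) × 121 = -65 kJ/mol.
Subtracting, OSPE = -97 − (-65) = -32 kJ/mol.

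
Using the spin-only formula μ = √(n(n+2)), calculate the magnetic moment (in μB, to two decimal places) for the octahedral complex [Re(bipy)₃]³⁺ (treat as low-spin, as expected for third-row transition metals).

2.83 μB

bipy is neutral, so the +3 overall charge sits on Re: oxidation state +3.
Group 7 minus oxidation state +3 gives a d⁴ configuration for Re³⁺.
Configuration: t₂g⁴ eg⁰ → 2 unpaired electrons.
μ(spin-only) = √[2(2+2)] = √8 ≈ 2.83 μB.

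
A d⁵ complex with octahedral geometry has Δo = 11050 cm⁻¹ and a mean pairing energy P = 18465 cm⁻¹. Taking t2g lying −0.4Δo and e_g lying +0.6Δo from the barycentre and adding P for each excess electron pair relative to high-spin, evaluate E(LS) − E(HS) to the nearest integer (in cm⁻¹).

In the high-spin limit (t2g^3 e_g^2) the orbital term is 0.0Δo = 0 cm⁻¹, with no excess pairing.
For low-spin the configuration is t2g^5 e_g^0: orbital energy -2.0 × 11050 = -22100 cm⁻¹, and 2 additional pairs relative to high-spin add 36930 cm⁻¹, giving 14830 cm⁻¹.
The difference is 14830 − (0) = 14830 cm⁻¹, so high-spin lies lower.

14830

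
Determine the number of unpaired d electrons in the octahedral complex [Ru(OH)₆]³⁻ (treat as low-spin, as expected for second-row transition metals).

Each OH⁻ contributes -1; 6 × (-1) = -6. With overall charge -3, Ru is in the +3 oxidation state.
Ru³⁺: group 8, so d-count = 8 − 3 = 5.
Configuration: t2g^5 e_g^0, giving 1 unpaired electron.

1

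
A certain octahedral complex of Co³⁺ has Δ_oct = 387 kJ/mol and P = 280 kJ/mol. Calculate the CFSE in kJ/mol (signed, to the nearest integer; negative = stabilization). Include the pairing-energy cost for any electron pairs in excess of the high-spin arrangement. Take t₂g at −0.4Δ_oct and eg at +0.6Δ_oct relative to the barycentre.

-369

Co³⁺: group 9, so d-count = 9 − 3 = 6.
Δ_oct > P, so pairing is preferred: the ground state is low-spin.
Filling d⁶ accordingly: t₂g⁶ eg⁰.
Orbital CFSE = -2.4Δ_oct = -2.4 × 387 = -929 kJ/mol.
Excess pairs vs high-spin: 3 − 1 = 2; pairing cost = +560 kJ/mol.
Net CFSE = -929 + 560 = -369 kJ/mol.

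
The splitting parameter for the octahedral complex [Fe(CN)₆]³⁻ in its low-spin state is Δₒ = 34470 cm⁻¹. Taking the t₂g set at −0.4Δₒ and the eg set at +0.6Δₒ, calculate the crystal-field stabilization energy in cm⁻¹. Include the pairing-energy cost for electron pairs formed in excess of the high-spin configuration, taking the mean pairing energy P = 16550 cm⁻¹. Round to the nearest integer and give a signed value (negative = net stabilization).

-35840

Each CN⁻ contributes -1; 6 × (-1) = -6. With overall charge -3, Fe is in the +3 oxidation state.
Fe is in group 8, so Fe³⁺ is d⁵ (8 − 3 = 5).
Configuration: t₂g⁵ eg⁰.
The orbital stabilization is -2.0Δₒ = -2.0 × 34470 = -68940 cm⁻¹.
High-spin d⁵ would be t₂g³ eg² with 0 pairs; low-spin has 2, so 2 excess pairs cost +2P = +33100 cm⁻¹.
Net CFSE = -68940 + 33100 = -35840 cm⁻¹.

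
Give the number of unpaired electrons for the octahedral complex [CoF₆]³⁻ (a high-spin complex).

4

Each F⁻ contributes -1; 6 × (-1) = -6. With overall charge -3, Co is in the +3 oxidation state.
Group 9 minus oxidation state +3 gives a d⁶ configuration for Co³⁺.
Configuration: t₂g⁴ eg², giving 4 unpaired electrons.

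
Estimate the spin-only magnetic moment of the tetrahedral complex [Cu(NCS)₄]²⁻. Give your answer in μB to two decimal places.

1.73 μB

Each NCS⁻ contributes -1; 4 × (-1) = -4. With overall charge -2, Cu is in the +2 oxidation state.
Group 11 minus oxidation state +2 gives a d⁹ configuration for Cu²⁺.
With tetrahedral geometry the complex is necessarily high-spin.
Configuration: e⁴ t₂⁵ → 1 unpaired electron.
μ(spin-only) = √[1(1+2)] = √3 ≈ 1.73 μB.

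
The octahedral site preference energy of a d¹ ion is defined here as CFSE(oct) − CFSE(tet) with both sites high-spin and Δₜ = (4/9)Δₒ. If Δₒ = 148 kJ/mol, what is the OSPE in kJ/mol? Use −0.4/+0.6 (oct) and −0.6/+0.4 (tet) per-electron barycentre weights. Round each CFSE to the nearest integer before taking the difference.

Octahedral high-spin t2g^1 e_g^0: CFSE = -0.4 × 148 = -59 kJ/mol.
Tetrahedral e^1 t2^0 gives -0.6Δₜ = -0.6 × (4/9) × 148 = -39 kJ/mol.
OSPE = CFSE(oct) − CFSE(tet) = -59 − (-39) = -20 kJ/mol.

-20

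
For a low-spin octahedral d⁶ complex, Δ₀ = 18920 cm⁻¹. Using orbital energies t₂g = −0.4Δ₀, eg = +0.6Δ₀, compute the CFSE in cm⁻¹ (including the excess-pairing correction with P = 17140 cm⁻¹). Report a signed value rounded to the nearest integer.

-11128

The d⁶ electrons fill as t₂g⁶ eg⁰.
Orbital CFSE = 6(-0.4) + 0(0.6) = -2.4Δ₀ = -2.4 × 18920 = -45408 cm⁻¹.
Pairing penalty: 3 pairs vs 1 in the high-spin reference → 2 extra × P = 34280 cm⁻¹.
Combining: -45408 + 34280 = -11128 cm⁻¹.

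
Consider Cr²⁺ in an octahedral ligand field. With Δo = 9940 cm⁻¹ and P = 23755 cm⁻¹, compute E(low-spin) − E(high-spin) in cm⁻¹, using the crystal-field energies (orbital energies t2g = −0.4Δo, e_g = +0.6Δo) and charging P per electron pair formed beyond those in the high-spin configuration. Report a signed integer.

Cr²⁺: group 6, so d-count = 6 − 2 = 4.
In the high-spin limit (t2g^3 e_g^1) the orbital term is -0.6Δo = -5964 cm⁻¹, with no excess pairing.
Low-spin: t2g^4 e_g^0, orbital CFSE = -1.6Δo = -15904 cm⁻¹; plus 1 excess pair × P = +23755 cm⁻¹; total 7851 cm⁻¹.
The difference is 7851 − (-5964) = 13815 cm⁻¹, so high-spin lies lower.

13815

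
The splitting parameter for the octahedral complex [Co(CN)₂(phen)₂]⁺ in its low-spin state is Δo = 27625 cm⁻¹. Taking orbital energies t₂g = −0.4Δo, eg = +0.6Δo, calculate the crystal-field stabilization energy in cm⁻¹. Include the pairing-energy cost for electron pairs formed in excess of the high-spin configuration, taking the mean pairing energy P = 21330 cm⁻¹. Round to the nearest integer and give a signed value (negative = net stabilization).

Ligand charges: 2×(-1) from CN⁻ and 2×(+0) from phen sum to -2; with overall charge +1, Co is +3.
Co³⁺: group 9, so d-count = 9 − 3 = 6.
Configuration: t₂g⁶ eg⁰.
Orbital CFSE = 6(-0.4) + 0(0.6) = -2.4Δo = -2.4 × 27625 = -66300 cm⁻¹.
Pairing penalty: 3 pairs vs 1 in the high-spin reference → 2 extra × P = 42660 cm⁻¹.
Overall CFSE = -66300 + 42660 = -23640 cm⁻¹.

-23640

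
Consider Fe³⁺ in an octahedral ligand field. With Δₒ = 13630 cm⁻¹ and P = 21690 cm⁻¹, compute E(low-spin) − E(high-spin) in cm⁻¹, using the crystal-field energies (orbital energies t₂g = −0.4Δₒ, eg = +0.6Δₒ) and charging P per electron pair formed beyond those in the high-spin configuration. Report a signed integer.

16120

Group 8 minus oxidation state +3 gives a d⁵ configuration for Fe³⁺.
In the high-spin limit (t₂g³ eg²) the orbital term is 0.0Δₒ = 0 cm⁻¹, with no excess pairing.
For low-spin the configuration is t₂g⁵ eg⁰: orbital energy -2.0 × 13630 = -27260 cm⁻¹, and 2 additional pairs relative to high-spin add 43380 cm⁻¹, giving 16120 cm⁻¹.
The difference is 16120 − (0) = 16120 cm⁻¹, so high-spin lies lower.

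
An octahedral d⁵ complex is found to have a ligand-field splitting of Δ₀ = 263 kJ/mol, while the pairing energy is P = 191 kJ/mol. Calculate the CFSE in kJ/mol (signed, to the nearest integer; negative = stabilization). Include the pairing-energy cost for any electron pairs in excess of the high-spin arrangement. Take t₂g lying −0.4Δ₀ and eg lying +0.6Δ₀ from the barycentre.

-144

Since Δ₀ = 263 kJ/mol > P = 191 kJ/mol, the complex adopts the low-spin configuration.
That gives t₂g⁵ eg⁰.
Orbital CFSE = -2.0Δ₀ = -2.0 × 263 = -526 kJ/mol.
Excess pairs vs high-spin: 2 − 0 = 2; pairing cost = +382 kJ/mol.
Net CFSE = -526 + 382 = -144 kJ/mol.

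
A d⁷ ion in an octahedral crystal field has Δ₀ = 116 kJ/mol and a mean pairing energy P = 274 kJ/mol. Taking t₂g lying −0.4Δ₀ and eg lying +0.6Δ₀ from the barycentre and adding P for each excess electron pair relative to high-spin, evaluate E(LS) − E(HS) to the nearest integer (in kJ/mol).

In the high-spin limit (t₂g⁵ eg²) the orbital term is -0.8Δ₀ = -93 kJ/mol, with no excess pairing.
Low-spin: t₂g⁶ eg¹, orbital CFSE = -1.8Δ₀ = -209 kJ/mol; plus 1 excess pair × P = +274 kJ/mol; total 65 kJ/mol.
The difference is 65 − (-93) = 158 kJ/mol, so high-spin lies lower.

158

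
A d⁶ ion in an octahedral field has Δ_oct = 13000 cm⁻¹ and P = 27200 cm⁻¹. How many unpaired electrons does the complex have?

Since Δ_oct = 13000 cm⁻¹ < P = 27200 cm⁻¹, the complex adopts the high-spin configuration.
Configuration: t2g^4 e_g^2.
Unpaired electrons: 4.

4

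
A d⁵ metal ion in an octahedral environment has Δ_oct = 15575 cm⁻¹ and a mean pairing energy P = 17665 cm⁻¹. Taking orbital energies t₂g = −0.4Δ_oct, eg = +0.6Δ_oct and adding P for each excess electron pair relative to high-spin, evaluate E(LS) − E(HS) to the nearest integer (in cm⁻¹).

In the high-spin limit (t₂g³ eg²) the orbital term is 0.0Δ_oct = 0 cm⁻¹, with no excess pairing.
For low-spin the configuration is t₂g⁵ eg⁰: orbital energy -2.0 × 15575 = -31150 cm⁻¹, and 2 additional pairs relative to high-spin add 35330 cm⁻¹, giving 4180 cm⁻¹.
Thus E(LS) − E(HS) = 4180 cm⁻¹.

4180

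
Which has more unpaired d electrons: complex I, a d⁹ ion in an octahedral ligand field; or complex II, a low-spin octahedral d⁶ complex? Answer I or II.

I: t2g^6 e_g^3 → 1 unpaired.
II: t2g^6 e_g^0 → 0 unpaired.
So I has more unpaired electrons.

I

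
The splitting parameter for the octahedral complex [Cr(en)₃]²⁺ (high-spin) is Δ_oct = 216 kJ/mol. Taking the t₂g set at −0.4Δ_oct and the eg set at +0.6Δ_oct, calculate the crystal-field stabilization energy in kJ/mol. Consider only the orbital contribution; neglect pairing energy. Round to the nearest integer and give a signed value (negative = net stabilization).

en is neutral, so the +2 overall charge sits on Cr: oxidation state +2.
Cr²⁺: group 6, so d-count = 6 − 2 = 4.
Electron filling gives t₂g³ eg¹.
CFSE(orbital) = 3×(-0.4Δ_oct) + 1×(0.6Δ_oct) = -0.6Δ_oct; with Δ_oct = 216 kJ/mol that is -130 kJ/mol.

-130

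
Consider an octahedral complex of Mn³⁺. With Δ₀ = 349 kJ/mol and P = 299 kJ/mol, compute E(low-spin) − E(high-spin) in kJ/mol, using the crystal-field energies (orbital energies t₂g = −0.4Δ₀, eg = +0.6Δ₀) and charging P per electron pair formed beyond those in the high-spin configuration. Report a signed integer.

-50

Mn³⁺: group 7, so d-count = 7 − 3 = 4.
High-spin: t₂g³ eg¹, CFSE = -0.6Δ₀ = -209 kJ/mol.
Low-spin t₂g⁴ eg⁰ gives -1.6Δ₀ = -558 kJ/mol, but forming 1 extra pair costs 1P = 299 kJ/mol, so E(LS) = -558 + 299 = -259 kJ/mol.
Thus E(LS) − E(HS) = -50 kJ/mol.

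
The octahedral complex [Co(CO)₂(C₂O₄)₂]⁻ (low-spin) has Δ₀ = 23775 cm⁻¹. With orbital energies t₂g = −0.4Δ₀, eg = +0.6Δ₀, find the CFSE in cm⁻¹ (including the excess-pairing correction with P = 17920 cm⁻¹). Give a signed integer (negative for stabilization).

Ligand charges: 2×(+0) from CO and 2×(-2) from C₂O₄²⁻ sum to -4; with overall charge -1, Co is +3.
Co³⁺: group 9, so d-count = 9 − 3 = 6.
Configuration: t₂g⁶ eg⁰.
The orbital stabilization is -2.4Δ₀ = -2.4 × 23775 = -57060 cm⁻¹.
Relative to high-spin t₂g⁴ eg² (1 paired), the low-spin configuration has 2 additional pairs, contributing +2 × 17920 = +35840 cm⁻¹.
Overall CFSE = -57060 + 35840 = -21220 cm⁻¹.

-21220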